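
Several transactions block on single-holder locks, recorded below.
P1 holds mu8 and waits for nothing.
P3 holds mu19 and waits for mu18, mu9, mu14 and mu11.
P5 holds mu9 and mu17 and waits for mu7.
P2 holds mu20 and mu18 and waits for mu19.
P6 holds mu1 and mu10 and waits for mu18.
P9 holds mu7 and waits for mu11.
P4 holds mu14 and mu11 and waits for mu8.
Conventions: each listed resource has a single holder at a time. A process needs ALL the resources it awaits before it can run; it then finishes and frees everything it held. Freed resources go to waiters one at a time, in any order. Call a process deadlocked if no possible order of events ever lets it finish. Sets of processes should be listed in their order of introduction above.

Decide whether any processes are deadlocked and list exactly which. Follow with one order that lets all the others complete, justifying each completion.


The deadlocked set is P3, P2 and P6.
Key observation: the wait chain closes on itself along P3 -> P2 -> P3; P6 waits into the deadlock from upstream.
One completion order for the rest: P1, P4, P9, P5.
Walking it through:
  run P1 (it waits on nothing); releases mu8
  run P4 (all its waits — mu8 — are resolved); releases mu14 and mu11
  run P9 (all its waits — mu11 — are resolved); releases mu7
  run P5 (all its waits — mu7 — are resolved); releases mu9 and mu17


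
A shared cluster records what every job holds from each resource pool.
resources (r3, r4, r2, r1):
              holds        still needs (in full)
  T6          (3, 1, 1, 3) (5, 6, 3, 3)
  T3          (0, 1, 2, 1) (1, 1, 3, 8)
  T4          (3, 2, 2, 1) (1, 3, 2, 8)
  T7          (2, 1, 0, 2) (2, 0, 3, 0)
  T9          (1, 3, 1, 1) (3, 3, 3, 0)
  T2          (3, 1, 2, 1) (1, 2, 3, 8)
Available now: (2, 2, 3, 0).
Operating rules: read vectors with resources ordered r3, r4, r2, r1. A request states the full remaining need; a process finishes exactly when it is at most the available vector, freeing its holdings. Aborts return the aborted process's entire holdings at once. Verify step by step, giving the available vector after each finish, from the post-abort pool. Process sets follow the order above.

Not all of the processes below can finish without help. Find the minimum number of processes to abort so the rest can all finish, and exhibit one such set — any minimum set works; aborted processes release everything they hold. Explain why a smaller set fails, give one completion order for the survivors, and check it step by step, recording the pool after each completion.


Abort T3 and T4.
Key observation: the deadlocked T2 becomes finishable only because T3 and T4 released (3, 3, 4, 2); it completes at step 4 below.
Minimality, checking each single-abort alternative: T6 alone leaves T3 blocked (short on r1); T3 alone leaves T4 blocked (short on r1); T4 alone leaves T3 blocked (short on r1); T7 alone leaves T3 blocked (short on r1); T9 alone leaves T3 blocked (short on r1); T2 alone leaves T3 blocked (short on r1).
One survivor order: T7, T9, T6, T2. Step-by-step check (post-abort pool first):
  pool = (5, 5, 7, 2)
  T7: need (2, 0, 3, 0) fits (5, 5, 7, 2); releases (2, 1, 0, 2), pool now (7, 6, 7, 4)
  T9: need (3, 3, 3, 0) fits (7, 6, 7, 4); releases (1, 3, 1, 1), pool now (8, 9, 8, 5)
  T6: need (5, 6, 3, 3) fits (8, 9, 8, 5); releases (3, 1, 1, 3), pool now (11, 10, 9, 8)
  T2: need (1, 2, 3, 8) fits (11, 10, 9, 8); releases (3, 1, 2, 1), pool now (14, 11, 11, 9)


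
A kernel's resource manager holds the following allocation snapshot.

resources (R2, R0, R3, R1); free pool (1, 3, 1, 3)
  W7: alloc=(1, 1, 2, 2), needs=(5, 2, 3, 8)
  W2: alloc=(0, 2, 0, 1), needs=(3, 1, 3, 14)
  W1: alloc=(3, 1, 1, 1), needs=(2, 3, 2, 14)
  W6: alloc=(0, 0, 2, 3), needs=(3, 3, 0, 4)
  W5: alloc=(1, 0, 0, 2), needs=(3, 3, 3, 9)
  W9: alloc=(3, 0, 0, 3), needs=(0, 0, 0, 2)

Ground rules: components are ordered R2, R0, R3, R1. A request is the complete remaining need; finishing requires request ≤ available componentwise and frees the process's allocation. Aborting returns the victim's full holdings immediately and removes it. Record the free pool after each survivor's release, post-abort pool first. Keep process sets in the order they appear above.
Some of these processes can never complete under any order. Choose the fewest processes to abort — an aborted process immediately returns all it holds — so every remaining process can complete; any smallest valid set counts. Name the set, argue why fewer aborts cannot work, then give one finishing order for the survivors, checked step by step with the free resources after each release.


Minimum abort set: W2.
Key observation: before aborting W2, W1 was permanently blocked — no order could ever run it; afterwards it completes at step 5.
No smaller set exists: with zero aborts the deadlock remains.
The survivors complete as W9, W6, W5, W7, W1. Verifying each step (starting from the post-abort pool):
  pool = (1, 5, 1, 4)
  W9: need (0, 0, 0, 2) fits (1, 5, 1, 4); releases (3, 0, 0, 3), pool now (4, 5, 1, 7)
  W6: need (3, 3, 0, 4) fits (4, 5, 1, 7); releases (0, 0, 2, 3), pool now (4, 5, 3, 10)
  W5: need (3, 3, 3, 9) fits (4, 5, 3, 10); releases (1, 0, 0, 2), pool now (5, 5, 3, 12)
  W7: need (5, 2, 3, 8) fits (5, 5, 3, 12); releases (1, 1, 2, 2), pool now (6, 6, 5, 14)
  W1: need (2, 3, 2, 14) fits (6, 6, 5, 14); releases (3, 1, 1, 1), pool now (9, 7, 6, 15)


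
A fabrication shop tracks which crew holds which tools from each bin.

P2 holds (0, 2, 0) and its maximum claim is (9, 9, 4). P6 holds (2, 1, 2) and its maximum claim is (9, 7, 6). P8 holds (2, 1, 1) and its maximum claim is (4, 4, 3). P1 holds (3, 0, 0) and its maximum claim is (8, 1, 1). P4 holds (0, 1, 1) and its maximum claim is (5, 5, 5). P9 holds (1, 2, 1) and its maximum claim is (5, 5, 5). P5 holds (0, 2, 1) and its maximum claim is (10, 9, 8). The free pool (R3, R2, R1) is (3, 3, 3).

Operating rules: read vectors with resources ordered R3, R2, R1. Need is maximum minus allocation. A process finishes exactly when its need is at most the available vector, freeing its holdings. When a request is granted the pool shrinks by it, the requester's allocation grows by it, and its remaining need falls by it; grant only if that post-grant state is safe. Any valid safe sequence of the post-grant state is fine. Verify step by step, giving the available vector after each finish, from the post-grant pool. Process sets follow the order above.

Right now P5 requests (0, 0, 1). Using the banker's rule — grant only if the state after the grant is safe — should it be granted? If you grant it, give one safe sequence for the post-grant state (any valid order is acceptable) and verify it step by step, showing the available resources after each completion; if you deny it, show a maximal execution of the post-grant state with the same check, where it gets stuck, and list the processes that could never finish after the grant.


DENY — the pretend-granted state is unsafe.
Key observation: after P8, P1 complete, (8, 4, 3) is the best the pool ever gets, yet each leftover process wants more R1.
On the post-grant state, P8, P1 is a maximal run — nothing extends it. Walking it through:
  pool = (3, 3, 2)
  P8: need (2, 3, 2) fits (3, 3, 2); releases (2, 1, 1), pool now (5, 4, 3)
  P1: need (5, 1, 1) fits (5, 4, 3); releases (3, 0, 0), pool now (8, 4, 3)
  blocked: P2 wants (9, 7, 4), pool (8, 4, 3) — not enough R3, R2 and R1
  blocked: P6 wants (7, 6, 4), pool (8, 4, 3) — not enough R2 and R1
  blocked: P4 wants (5, 4, 4), pool (8, 4, 3) — not enough R1
  blocked: P9 wants (4, 3, 4), pool (8, 4, 3) — not enough R1
  blocked: P5 wants (10, 7, 6), pool (8, 4, 3) — not enough R3, R2 and R1
Post-grant, the permanently blocked set is P2, P6, P4, P9 and P5.


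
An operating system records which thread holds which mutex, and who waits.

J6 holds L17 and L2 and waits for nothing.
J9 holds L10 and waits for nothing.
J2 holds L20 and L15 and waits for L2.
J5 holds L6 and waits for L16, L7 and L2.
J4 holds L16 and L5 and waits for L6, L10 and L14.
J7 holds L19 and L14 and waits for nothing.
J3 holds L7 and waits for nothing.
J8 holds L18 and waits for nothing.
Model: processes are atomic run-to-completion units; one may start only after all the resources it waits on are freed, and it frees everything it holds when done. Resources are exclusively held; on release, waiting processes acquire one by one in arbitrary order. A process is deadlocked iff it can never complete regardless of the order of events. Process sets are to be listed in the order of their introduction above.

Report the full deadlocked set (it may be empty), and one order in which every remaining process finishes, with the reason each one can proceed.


The deadlocked set is J5 and J4.
Key observation: the waits loop around J5 -> J4 -> J5 with no way out; no other process is dragged down with it.
The rest can finish in the order J6, J7, J3, J8, J2, J9.
Walking it through:
  run J6 (it waits on nothing); releases L17 and L2
  run J7 (it waits on nothing); releases L19 and L14
  run J3 (it waits on nothing); releases L7
  run J8 (it waits on nothing); releases L18
  run J2 (all its waits — L2 — are resolved); releases L20 and L15
  run J9 (it waits on nothing); releases L10


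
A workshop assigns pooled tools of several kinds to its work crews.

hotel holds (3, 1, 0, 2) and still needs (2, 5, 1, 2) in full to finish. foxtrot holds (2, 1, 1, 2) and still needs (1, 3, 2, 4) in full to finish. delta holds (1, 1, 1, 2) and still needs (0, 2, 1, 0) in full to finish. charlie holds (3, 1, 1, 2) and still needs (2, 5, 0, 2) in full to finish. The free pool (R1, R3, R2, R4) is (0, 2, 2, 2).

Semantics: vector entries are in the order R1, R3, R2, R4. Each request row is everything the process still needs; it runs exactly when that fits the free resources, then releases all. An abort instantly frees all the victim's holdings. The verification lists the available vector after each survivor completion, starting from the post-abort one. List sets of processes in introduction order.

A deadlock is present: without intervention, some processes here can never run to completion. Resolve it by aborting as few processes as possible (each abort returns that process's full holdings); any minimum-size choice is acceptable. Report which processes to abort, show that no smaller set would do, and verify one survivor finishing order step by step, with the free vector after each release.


The answer: abort charlie.
Key observation: hotel had no path to completion before; after the abort of charlie ((3, 1, 1, 2) returned), step 3 is where it fits.
Why nothing smaller works: aborting no one leaves the state deadlocked as given.
Survivors finish in the order: foxtrot, delta, hotel. Walking it through (pool after the aborts first):
  pool = (3, 3, 3, 4)
  run foxtrot (needs (1, 3, 2, 4), free (3, 3, 3, 4)); after release of (2, 1, 1, 2) the pool is (5, 4, 4, 6)
  run delta (needs (0, 2, 1, 0), free (5, 4, 4, 6)); after release of (1, 1, 1, 2) the pool is (6, 5, 5, 8)
  run hotel (needs (2, 5, 1, 2), free (6, 5, 5, 8)); after release of (3, 1, 0, 2) the pool is (9, 6, 5, 10)


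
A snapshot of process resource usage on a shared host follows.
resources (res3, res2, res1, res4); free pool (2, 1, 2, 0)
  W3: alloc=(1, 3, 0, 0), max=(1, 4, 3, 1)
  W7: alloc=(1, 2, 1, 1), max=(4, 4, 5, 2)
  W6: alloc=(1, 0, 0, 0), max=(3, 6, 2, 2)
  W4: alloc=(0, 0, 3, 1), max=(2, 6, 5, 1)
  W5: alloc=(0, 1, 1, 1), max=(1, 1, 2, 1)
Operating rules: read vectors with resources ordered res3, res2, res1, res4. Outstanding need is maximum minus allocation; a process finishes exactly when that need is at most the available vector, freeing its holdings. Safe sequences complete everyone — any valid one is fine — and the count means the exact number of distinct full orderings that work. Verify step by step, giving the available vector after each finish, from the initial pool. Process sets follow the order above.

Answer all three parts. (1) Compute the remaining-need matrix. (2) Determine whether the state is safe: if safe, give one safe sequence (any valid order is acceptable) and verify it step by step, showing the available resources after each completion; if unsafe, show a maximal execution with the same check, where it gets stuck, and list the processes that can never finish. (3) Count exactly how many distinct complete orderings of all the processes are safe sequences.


(1) Remaining need (order res3, res2, res1, res4):
  W3: (0, 1, 3, 1)
  W7: (3, 2, 4, 1)
  W6: (2, 6, 2, 2)
  W4: (2, 6, 2, 0)
  W5: (1, 0, 1, 0)
(2) UNSAFE.
Key observation: after W5, W3 the pool peaks at (3, 5, 3, 1), and each blocked process is short somewhere: W7 on res1; W6 on res2, res4; W4 on res2.
The run W5, W3 cannot be extended any further. Verifying each step:
  pool = (2, 1, 2, 0)
  W5: need (1, 0, 1, 0) fits (2, 1, 2, 0); releases (0, 1, 1, 1), pool now (2, 2, 3, 1)
  W3: need (0, 1, 3, 1) fits (2, 2, 3, 1); releases (1, 3, 0, 0), pool now (3, 5, 3, 1)
  W7 cannot run: need (3, 2, 4, 1) vs free (3, 5, 3, 1) (insufficient res1)
  W6 cannot run: need (2, 6, 2, 2) vs free (3, 5, 3, 1) (insufficient res2 and res4)
  W4 cannot run: need (2, 6, 2, 0) vs free (3, 5, 3, 1) (insufficient res2)
Processes that can never finish: W7, W6 and W4.
(3) Exactly 0 of the possible complete orderings are safe sequences.


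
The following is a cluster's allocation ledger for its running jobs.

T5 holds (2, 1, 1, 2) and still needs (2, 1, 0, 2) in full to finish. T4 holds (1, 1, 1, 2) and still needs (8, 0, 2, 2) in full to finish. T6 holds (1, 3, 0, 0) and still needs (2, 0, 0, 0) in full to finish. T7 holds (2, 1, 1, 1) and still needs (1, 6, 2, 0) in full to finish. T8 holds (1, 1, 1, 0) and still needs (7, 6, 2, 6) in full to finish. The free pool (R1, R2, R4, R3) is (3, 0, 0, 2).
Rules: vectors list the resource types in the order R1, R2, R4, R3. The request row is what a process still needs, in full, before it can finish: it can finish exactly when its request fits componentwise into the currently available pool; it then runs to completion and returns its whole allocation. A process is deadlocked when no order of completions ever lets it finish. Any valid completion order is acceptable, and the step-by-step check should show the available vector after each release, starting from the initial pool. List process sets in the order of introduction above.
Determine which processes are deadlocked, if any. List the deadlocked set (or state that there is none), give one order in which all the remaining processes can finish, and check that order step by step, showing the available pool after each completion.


Deadlocked: T4, T7 and T8.
Key observation: after T6, T5 complete, (6, 4, 1, 4) is the best the pool ever gets, yet each leftover process wants more R4.
A valid finishing order for the others: T6, T5. Verifying each step:
  pool = (3, 0, 0, 2)
  T6 needs (2, 0, 0, 0) <= (3, 0, 0, 2) -> finishes; pool += (1, 3, 0, 0) = (4, 3, 0, 2)
  T5 needs (2, 1, 0, 2) <= (4, 3, 0, 2) -> finishes; pool += (2, 1, 1, 2) = (6, 4, 1, 4)
The stuck group stays short no matter what:
  T4 cannot run: need (8, 0, 2, 2) vs free (6, 4, 1, 4) (insufficient R1 and R4)
  T7 cannot run: need (1, 6, 2, 0) vs free (6, 4, 1, 4) (insufficient R2 and R4)
  T8 cannot run: need (7, 6, 2, 6) vs free (6, 4, 1, 4) (insufficient R1, R2, R4 and R3)


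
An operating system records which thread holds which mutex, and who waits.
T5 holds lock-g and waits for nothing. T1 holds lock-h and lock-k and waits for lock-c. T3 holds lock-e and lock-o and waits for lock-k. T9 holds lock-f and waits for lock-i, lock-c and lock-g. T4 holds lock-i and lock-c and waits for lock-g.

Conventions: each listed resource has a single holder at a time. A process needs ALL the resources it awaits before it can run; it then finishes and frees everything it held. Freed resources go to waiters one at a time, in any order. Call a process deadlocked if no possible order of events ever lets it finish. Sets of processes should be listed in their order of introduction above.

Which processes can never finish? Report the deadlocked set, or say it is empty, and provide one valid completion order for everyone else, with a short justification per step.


Nothing here is deadlocked.
Key observation: although several processes wait, no cycle exists — each chain bottoms out at a free runner.
The rest can finish in the order T5, T4, T9, T1, T3.
Walking it through:
  run T5 (it waits on nothing); releases lock-g
  T4: everything it awaited (lock-g) is free; runs, freeing lock-i and lock-c
  T9: everything it awaited (lock-i, lock-c and lock-g) is free; runs, freeing lock-f
  T1: everything it awaited (lock-c) is free; runs, freeing lock-h and lock-k
  T3: everything it awaited (lock-k) is free; runs, freeing lock-e and lock-o


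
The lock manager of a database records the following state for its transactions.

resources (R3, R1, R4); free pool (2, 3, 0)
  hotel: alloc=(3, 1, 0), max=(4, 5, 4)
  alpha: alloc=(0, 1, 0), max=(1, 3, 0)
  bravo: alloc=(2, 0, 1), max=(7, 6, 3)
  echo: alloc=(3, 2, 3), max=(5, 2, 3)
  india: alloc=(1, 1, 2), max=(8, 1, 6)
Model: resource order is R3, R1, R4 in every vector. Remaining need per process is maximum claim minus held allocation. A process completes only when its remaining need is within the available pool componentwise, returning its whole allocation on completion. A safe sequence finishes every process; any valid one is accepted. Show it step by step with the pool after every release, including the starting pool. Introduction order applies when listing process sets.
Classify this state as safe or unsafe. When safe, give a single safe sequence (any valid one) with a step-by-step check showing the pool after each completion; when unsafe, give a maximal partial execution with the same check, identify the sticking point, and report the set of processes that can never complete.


SAFE, for example via the order alpha, echo, bravo, hotel, india.
Key observation: the order's first zero-slack moment is echo ((2, 0, 0) needed, (2, 4, 0) free — a requested resource with nothing to spare).
Verifying each step:
  pool = (2, 3, 0)
  run alpha (needs (1, 2, 0), free (2, 3, 0)); after release of (0, 1, 0) the pool is (2, 4, 0)
  run echo (needs (2, 0, 0), free (2, 4, 0)); after release of (3, 2, 3) the pool is (5, 6, 3)
  run bravo (needs (5, 6, 2), free (5, 6, 3)); after release of (2, 0, 1) the pool is (7, 6, 4)
  run hotel (needs (1, 4, 4), free (7, 6, 4)); after release of (3, 1, 0) the pool is (10, 7, 4)
  run india (needs (7, 0, 4), free (10, 7, 4)); after release of (1, 1, 2) the pool is (11, 8, 6)


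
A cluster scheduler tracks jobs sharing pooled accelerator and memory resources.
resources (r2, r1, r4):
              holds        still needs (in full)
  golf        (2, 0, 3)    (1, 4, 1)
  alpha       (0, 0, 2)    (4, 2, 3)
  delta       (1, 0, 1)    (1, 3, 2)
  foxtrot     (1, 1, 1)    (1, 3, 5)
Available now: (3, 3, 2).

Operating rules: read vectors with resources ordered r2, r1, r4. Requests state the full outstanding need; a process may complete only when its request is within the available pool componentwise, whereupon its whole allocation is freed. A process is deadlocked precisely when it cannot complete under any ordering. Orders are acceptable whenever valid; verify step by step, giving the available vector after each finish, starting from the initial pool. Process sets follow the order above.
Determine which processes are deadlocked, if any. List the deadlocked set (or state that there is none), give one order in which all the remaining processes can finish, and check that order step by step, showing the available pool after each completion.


The deadlocked set is empty.
Key observation: there is always a runnable process — delta first — so the state unwinds completely.
A valid finishing order for the others: delta, alpha, foxtrot, golf. Step-by-step check:
  pool = (3, 3, 2)
  run delta (needs (1, 3, 2), free (3, 3, 2)); after release of (1, 0, 1) the pool is (4, 3, 3)
  run alpha (needs (4, 2, 3), free (4, 3, 3)); after release of (0, 0, 2) the pool is (4, 3, 5)
  run foxtrot (needs (1, 3, 5), free (4, 3, 5)); after release of (1, 1, 1) the pool is (5, 4, 6)
  run golf (needs (1, 4, 1), free (5, 4, 6)); after release of (2, 0, 3) the pool is (7, 4, 9)


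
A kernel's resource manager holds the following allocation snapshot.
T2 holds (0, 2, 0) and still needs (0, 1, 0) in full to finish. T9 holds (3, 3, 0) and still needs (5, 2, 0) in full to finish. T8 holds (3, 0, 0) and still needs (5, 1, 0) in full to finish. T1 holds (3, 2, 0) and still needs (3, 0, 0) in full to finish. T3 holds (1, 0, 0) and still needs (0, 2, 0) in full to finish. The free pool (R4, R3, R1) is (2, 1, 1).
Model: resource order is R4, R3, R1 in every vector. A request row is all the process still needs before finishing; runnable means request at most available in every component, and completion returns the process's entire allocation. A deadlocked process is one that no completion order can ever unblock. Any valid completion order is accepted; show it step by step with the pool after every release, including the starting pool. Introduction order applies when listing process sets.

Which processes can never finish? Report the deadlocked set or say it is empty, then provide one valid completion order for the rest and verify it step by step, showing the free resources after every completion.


Nothing here is deadlocked.
Key observation: T2 fits the free pool immediately, and its release cascades until everyone finishes.
The rest can finish in the order T2, T3, T1, T8, T9. Check, step by step:
  pool = (2, 1, 1)
  T2: need (0, 1, 0) fits (2, 1, 1); releases (0, 2, 0), pool now (2, 3, 1)
  T3: need (0, 2, 0) fits (2, 3, 1); releases (1, 0, 0), pool now (3, 3, 1)
  T1: need (3, 0, 0) fits (3, 3, 1); releases (3, 2, 0), pool now (6, 5, 1)
  T8: need (5, 1, 0) fits (6, 5, 1); releases (3, 0, 0), pool now (9, 5, 1)
  T9: need (5, 2, 0) fits (9, 5, 1); releases (3, 3, 0), pool now (12, 8, 1)


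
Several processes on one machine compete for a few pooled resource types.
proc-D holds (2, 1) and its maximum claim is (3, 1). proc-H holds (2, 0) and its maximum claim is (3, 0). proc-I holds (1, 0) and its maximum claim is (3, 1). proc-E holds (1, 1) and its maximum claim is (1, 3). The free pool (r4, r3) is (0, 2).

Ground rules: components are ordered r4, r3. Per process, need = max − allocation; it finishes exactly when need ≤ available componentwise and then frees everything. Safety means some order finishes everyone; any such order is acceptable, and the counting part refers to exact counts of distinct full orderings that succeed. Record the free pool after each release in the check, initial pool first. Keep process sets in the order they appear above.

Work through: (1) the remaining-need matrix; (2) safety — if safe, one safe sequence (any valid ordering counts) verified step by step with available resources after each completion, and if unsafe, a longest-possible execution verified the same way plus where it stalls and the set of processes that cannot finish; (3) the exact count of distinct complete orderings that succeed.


(1) Remaining need (order r4, r3):
  proc-D: (1, 0)
  proc-H: (1, 0)
  proc-I: (2, 1)
  proc-E: (0, 2)
(2) SAFE, for example via the order proc-E, proc-H, proc-D, proc-I.
Key observation: the order's first zero-slack moment is proc-E ((0, 2) needed, (0, 2) free — a requested resource with nothing to spare).
Verifying each step:
  pool = (0, 2)
  proc-E: need (0, 2) fits (0, 2); releases (1, 1), pool now (1, 3)
  proc-H: need (1, 0) fits (1, 3); releases (2, 0), pool now (3, 3)
  proc-D: need (1, 0) fits (3, 3); releases (2, 1), pool now (5, 4)
  proc-I: need (2, 1) fits (5, 4); releases (1, 0), pool now (6, 4)
(3) Exactly 4 of the possible complete orderings are safe sequences.


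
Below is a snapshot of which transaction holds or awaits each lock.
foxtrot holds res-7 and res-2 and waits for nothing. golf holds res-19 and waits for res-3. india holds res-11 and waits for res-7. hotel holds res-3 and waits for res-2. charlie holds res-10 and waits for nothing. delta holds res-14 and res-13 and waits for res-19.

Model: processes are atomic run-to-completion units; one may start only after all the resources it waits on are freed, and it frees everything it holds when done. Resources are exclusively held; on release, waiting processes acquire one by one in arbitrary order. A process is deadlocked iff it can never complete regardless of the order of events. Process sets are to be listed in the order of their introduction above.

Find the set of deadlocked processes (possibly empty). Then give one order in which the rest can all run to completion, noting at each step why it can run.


No process is deadlocked.
Key observation: the wait relation is loop-free; peeling off processes with no waits unwinds the whole state.
One completion order for the rest: foxtrot, charlie, hotel, golf, delta, india.
Walking it through:
  run foxtrot (it waits on nothing); releases res-7 and res-2
  run charlie (it waits on nothing); releases res-10
  hotel waits on res-2 — all released -> runs and releases res-3
  golf waits on res-3 — all released -> runs and releases res-19
  delta waits on res-19 — all released -> runs and releases res-14 and res-13
  india waits on res-7 — all released -> runs and releases res-11


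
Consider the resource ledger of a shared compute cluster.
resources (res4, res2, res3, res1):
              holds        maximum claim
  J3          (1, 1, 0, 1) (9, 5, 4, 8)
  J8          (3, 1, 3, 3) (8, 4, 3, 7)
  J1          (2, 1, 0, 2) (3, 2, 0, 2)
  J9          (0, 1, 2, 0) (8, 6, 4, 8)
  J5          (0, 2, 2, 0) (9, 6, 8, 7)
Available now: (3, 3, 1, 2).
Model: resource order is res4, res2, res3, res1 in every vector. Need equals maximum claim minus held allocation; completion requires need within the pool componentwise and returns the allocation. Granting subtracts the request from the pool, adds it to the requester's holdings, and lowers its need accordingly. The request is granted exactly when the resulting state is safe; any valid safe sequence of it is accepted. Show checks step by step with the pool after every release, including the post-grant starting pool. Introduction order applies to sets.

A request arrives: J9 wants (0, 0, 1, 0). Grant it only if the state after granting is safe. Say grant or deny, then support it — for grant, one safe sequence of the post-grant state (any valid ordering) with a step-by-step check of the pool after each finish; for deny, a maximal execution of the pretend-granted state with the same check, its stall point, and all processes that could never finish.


DENY — the pretend-granted state is unsafe.
Key observation: after J1, J8 the pool peaks at (8, 5, 3, 7), and each blocked process is short somewhere: J3 on res3; J9 on res1; J5 on res4, res3.
On the post-grant state, J1, J8 is a maximal run — nothing extends it. Walking it through:
  pool = (3, 3, 0, 2)
  J1 needs (1, 1, 0, 0) <= (3, 3, 0, 2) -> finishes; pool += (2, 1, 0, 2) = (5, 4, 0, 4)
  J8 needs (5, 3, 0, 4) <= (5, 4, 0, 4) -> finishes; pool += (3, 1, 3, 3) = (8, 5, 3, 7)
  J3 still needs (8, 4, 4, 7) but only (8, 5, 3, 7) is free — short on res3
  J9 still needs (8, 5, 1, 8) but only (8, 5, 3, 7) is free — short on res1
  J5 still needs (9, 4, 6, 7) but only (8, 5, 3, 7) is free — short on res4 and res3
Processes that could never finish after the grant: J3, J9 and J5.


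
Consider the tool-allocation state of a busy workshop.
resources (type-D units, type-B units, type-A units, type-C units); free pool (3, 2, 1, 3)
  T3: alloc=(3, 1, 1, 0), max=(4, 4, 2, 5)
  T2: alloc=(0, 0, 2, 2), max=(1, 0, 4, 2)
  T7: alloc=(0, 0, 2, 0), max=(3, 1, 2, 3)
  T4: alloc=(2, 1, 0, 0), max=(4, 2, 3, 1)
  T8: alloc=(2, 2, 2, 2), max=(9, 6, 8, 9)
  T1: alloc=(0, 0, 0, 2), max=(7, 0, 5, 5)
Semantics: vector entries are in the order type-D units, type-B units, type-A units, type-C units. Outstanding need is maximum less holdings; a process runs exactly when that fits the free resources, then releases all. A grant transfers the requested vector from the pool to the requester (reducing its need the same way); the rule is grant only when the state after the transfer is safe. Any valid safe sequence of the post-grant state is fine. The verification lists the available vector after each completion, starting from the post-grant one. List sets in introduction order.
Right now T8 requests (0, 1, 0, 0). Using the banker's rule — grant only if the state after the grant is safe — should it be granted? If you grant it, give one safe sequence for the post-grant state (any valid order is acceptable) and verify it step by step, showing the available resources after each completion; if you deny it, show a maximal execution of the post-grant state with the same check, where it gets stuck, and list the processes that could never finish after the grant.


DENY: after the grant no complete ordering would exist.
Key observation: after T7, T4, T2 the pool peaks at (5, 2, 5, 5), and each blocked process is short somewhere: T3 on type-B units; T8 on type-D units, type-B units, type-A units, type-C units; T1 on type-D units.
Pretend the grant happened; the run T7, T4, T2 goes as far as possible. Verifying each step:
  pool = (3, 1, 1, 3)
  T7: need (3, 1, 0, 3) fits (3, 1, 1, 3); releases (0, 0, 2, 0), pool now (3, 1, 3, 3)
  T4: need (2, 1, 3, 1) fits (3, 1, 3, 3); releases (2, 1, 0, 0), pool now (5, 2, 3, 3)
  T2: need (1, 0, 2, 0) fits (5, 2, 3, 3); releases (0, 0, 2, 2), pool now (5, 2, 5, 5)
  blocked: T3 wants (1, 3, 1, 5), pool (5, 2, 5, 5) — not enough type-B units
  blocked: T8 wants (7, 3, 6, 7), pool (5, 2, 5, 5) — not enough type-D units, type-B units, type-A units and type-C units
  blocked: T1 wants (7, 0, 5, 3), pool (5, 2, 5, 5) — not enough type-D units
Processes that could never finish after the grant: T3, T8 and T1.


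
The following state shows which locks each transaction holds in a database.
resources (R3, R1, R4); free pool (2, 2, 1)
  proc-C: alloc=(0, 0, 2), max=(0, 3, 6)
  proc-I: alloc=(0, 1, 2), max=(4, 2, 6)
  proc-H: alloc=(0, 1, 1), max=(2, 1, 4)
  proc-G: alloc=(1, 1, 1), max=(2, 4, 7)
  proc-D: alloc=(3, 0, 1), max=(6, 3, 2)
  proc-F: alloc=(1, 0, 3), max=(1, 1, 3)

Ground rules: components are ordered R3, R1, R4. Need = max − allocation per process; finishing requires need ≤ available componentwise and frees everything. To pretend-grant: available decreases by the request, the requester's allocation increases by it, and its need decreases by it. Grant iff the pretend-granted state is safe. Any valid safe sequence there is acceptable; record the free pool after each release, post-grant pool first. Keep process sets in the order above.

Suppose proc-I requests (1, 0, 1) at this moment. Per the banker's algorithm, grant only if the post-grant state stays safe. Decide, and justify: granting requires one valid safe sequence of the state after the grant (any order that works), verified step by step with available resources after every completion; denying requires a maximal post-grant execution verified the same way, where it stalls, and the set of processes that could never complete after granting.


GRANT. The post-grant state is safe; one safe sequence: proc-F, proc-H, proc-C, proc-G, proc-I, proc-D.
Key observation: even at the reduced pool (1, 2, 0), proc-F fits immediately, so safety survives the grant.
Step-by-step check of the post-grant state:
  pool = (1, 2, 0)
  proc-F needs (0, 1, 0) <= (1, 2, 0) -> finishes; pool += (1, 0, 3) = (2, 2, 3)
  proc-H needs (2, 0, 3) <= (2, 2, 3) -> finishes; pool += (0, 1, 1) = (2, 3, 4)
  proc-C needs (0, 3, 4) <= (2, 3, 4) -> finishes; pool += (0, 0, 2) = (2, 3, 6)
  proc-G needs (1, 3, 6) <= (2, 3, 6) -> finishes; pool += (1, 1, 1) = (3, 4, 7)
  proc-I needs (3, 1, 3) <= (3, 4, 7) -> finishes; pool += (1, 1, 3) = (4, 5, 10)
  proc-D needs (3, 3, 1) <= (4, 5, 10) -> finishes; pool += (3, 0, 1) = (7, 5, 11)


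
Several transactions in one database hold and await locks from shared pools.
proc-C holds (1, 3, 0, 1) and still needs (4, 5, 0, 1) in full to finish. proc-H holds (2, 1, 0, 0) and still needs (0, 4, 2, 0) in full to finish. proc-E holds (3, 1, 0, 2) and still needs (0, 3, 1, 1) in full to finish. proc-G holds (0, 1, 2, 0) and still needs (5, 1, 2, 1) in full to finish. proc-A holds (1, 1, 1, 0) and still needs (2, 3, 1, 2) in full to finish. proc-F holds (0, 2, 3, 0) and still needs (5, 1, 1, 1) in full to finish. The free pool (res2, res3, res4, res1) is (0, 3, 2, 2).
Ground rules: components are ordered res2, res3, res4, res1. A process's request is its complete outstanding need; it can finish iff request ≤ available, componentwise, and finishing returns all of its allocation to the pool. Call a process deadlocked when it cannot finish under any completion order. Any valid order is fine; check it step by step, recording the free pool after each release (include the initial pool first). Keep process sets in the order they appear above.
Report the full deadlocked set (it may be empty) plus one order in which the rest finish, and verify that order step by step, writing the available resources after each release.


Nothing here is deadlocked.
Key observation: proc-E can run right away; the returned allocation unlocks the remaining processes in turn.
One completion order for the rest: proc-E, proc-H, proc-F, proc-G, proc-A, proc-C. Walking it through:
  pool = (0, 3, 2, 2)
  proc-E needs (0, 3, 1, 1) <= (0, 3, 2, 2) -> finishes; pool += (3, 1, 0, 2) = (3, 4, 2, 4)
  proc-H needs (0, 4, 2, 0) <= (3, 4, 2, 4) -> finishes; pool += (2, 1, 0, 0) = (5, 5, 2, 4)
  proc-F needs (5, 1, 1, 1) <= (5, 5, 2, 4) -> finishes; pool += (0, 2, 3, 0) = (5, 7, 5, 4)
  proc-G needs (5, 1, 2, 1) <= (5, 7, 5, 4) -> finishes; pool += (0, 1, 2, 0) = (5, 8, 7, 4)
  proc-A needs (2, 3, 1, 2) <= (5, 8, 7, 4) -> finishes; pool += (1, 1, 1, 0) = (6, 9, 8, 4)
  proc-C needs (4, 5, 0, 1) <= (6, 9, 8, 4) -> finishes; pool += (1, 3, 0, 1) = (7, 12, 8, 5)


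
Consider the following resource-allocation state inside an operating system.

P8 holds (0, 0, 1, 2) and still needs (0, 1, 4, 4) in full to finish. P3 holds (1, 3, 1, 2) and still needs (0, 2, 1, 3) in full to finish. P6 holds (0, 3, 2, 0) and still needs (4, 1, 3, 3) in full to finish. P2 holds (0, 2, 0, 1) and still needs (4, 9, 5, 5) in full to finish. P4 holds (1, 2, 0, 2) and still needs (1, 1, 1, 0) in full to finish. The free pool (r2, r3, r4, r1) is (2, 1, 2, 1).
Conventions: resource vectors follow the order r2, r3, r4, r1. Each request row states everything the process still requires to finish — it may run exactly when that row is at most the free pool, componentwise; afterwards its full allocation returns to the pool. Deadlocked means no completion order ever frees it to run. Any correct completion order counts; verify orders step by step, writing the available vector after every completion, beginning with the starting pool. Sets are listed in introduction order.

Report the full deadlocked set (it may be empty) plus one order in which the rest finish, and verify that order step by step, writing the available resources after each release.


Nothing here is deadlocked.
Key observation: P4 leads a chain of completions in which each release enables another process.
One completion order for the rest: P4, P3, P6, P8, P2. Step-by-step check:
  pool = (2, 1, 2, 1)
  P4 needs (1, 1, 1, 0) <= (2, 1, 2, 1) -> finishes; pool += (1, 2, 0, 2) = (3, 3, 2, 3)
  P3 needs (0, 2, 1, 3) <= (3, 3, 2, 3) -> finishes; pool += (1, 3, 1, 2) = (4, 6, 3, 5)
  P6 needs (4, 1, 3, 3) <= (4, 6, 3, 5) -> finishes; pool += (0, 3, 2, 0) = (4, 9, 5, 5)
  P8 needs (0, 1, 4, 4) <= (4, 9, 5, 5) -> finishes; pool += (0, 0, 1, 2) = (4, 9, 6, 7)
  P2 needs (4, 9, 5, 5) <= (4, 9, 6, 7) -> finishes; pool += (0, 2, 0, 1) = (4, 11, 6, 8)


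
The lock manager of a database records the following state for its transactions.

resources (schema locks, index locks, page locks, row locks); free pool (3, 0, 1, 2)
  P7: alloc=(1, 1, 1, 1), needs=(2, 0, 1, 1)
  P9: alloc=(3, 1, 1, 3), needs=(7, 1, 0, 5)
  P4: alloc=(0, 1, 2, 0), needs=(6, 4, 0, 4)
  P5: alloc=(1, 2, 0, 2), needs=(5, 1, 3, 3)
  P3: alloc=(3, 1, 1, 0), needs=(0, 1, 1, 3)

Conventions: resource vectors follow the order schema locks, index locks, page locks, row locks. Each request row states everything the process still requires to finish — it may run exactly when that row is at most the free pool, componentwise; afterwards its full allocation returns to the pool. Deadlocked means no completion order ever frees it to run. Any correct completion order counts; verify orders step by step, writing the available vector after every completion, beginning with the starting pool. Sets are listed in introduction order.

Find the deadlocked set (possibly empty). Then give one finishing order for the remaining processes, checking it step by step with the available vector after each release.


No process is deadlocked.
Key observation: starting with P7, each completion frees enough for the next — no one is permanently blocked.
One completion order for the rest: P7, P3, P5, P9, P4. Check, step by step:
  pool = (3, 0, 1, 2)
  P7: need (2, 0, 1, 1) fits (3, 0, 1, 2); releases (1, 1, 1, 1), pool now (4, 1, 2, 3)
  P3: need (0, 1, 1, 3) fits (4, 1, 2, 3); releases (3, 1, 1, 0), pool now (7, 2, 3, 3)
  P5: need (5, 1, 3, 3) fits (7, 2, 3, 3); releases (1, 2, 0, 2), pool now (8, 4, 3, 5)
  P9: need (7, 1, 0, 5) fits (8, 4, 3, 5); releases (3, 1, 1, 3), pool now (11, 5, 4, 8)
  P4: need (6, 4, 0, 4) fits (11, 5, 4, 8); releases (0, 1, 2, 0), pool now (11, 6, 6, 8)


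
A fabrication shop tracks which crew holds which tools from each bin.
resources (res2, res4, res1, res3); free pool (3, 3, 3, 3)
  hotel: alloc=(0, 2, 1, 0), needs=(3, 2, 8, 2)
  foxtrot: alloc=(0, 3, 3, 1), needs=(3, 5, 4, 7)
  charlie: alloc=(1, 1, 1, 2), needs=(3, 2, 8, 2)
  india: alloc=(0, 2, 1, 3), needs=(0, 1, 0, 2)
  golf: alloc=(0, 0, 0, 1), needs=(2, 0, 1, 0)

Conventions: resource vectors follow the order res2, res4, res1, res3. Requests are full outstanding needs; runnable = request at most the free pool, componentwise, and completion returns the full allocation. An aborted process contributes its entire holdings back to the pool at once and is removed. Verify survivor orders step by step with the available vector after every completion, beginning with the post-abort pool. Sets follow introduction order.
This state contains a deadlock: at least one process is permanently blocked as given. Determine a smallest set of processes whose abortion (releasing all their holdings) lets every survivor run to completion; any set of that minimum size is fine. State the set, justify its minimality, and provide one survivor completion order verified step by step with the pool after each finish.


Abort charlie.
Key observation: hotel had no path to completion before; after the abort of charlie ((1, 1, 1, 2) returned), step 4 is where it fits.
Why nothing smaller works: aborting no one leaves the state deadlocked as given.
Survivors finish in the order: india, foxtrot, golf, hotel. Walking it through (pool after the aborts first):
  pool = (4, 4, 4, 5)
  india: need (0, 1, 0, 2) fits (4, 4, 4, 5); releases (0, 2, 1, 3), pool now (4, 6, 5, 8)
  foxtrot: need (3, 5, 4, 7) fits (4, 6, 5, 8); releases (0, 3, 3, 1), pool now (4, 9, 8, 9)
  golf: need (2, 0, 1, 0) fits (4, 9, 8, 9); releases (0, 0, 0, 1), pool now (4, 9, 8, 10)
  hotel: need (3, 2, 8, 2) fits (4, 9, 8, 10); releases (0, 2, 1, 0), pool now (4, 11, 9, 10)


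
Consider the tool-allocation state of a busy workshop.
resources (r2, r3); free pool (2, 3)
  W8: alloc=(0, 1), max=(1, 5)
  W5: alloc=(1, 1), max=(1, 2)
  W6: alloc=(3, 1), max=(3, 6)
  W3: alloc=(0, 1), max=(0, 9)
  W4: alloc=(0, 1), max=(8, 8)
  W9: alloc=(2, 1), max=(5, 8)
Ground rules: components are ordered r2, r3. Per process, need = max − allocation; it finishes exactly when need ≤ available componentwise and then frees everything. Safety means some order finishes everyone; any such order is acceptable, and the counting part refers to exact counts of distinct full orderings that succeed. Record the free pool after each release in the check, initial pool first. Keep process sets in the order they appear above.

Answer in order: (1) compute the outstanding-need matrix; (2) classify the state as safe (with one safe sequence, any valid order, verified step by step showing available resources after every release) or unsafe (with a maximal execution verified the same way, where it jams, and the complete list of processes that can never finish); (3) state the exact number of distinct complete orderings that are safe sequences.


(1) Need matrix, components ordered r2, r3:
  W8: (1, 4)
  W5: (0, 1)
  W6: (0, 5)
  W3: (0, 8)
  W4: (8, 7)
  W9: (3, 7)
(2) UNSAFE — no complete ordering exists.
Key observation: r3 is the bottleneck — with W5, W8, W6 done the pool holds (6, 6), short of every remaining need.
A maximal execution: W5, W8, W6 — then nothing else fits. Check, step by step:
  pool = (2, 3)
  W5 needs (0, 1) <= (2, 3) -> finishes; pool += (1, 1) = (3, 4)
  W8 needs (1, 4) <= (3, 4) -> finishes; pool += (0, 1) = (3, 5)
  W6 needs (0, 5) <= (3, 5) -> finishes; pool += (3, 1) = (6, 6)
  W3 still needs (0, 8) but only (6, 6) is free — short on r3
  W4 still needs (8, 7) but only (6, 6) is free — short on r2 and r3
  W9 still needs (3, 7) but only (6, 6) is free — short on r3
Processes that can never finish: W3, W4 and W9.
(3) The exact count: 0 of the possible complete orderings are safe sequences.
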